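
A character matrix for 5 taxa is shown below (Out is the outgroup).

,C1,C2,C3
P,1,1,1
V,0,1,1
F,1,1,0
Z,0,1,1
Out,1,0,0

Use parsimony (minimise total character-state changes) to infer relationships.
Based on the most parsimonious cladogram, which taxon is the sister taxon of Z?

V

Character polarity is set by the outgroup: the derived state is whichever differs from the outgroup's state, so for C1 the derived state is '0', and for the remaining characters it is '1'.
C1: derived state '0' in V and Z only — synapomorphy for {V, Z}.
All ingroup taxa share the derived state '1' for C2; it defines the ingroup but does not resolve relationships within it.
C3: derived state '1' in P, V, and Z only — synapomorphy for {P, V, Z}.
Most parsimonious ingroup topology: (((V,Z),P),F).
Z and V form a cherry on this tree, so they are sister taxa.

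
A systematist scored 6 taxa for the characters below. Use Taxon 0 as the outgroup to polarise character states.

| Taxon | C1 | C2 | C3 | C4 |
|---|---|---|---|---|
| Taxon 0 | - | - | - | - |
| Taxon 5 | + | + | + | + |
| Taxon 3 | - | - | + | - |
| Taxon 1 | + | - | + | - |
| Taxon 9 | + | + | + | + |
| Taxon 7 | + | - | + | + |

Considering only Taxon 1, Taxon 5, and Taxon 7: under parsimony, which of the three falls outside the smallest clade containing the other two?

The outgroup has state '-' for every character, so '+' is the derived state throughout.
C1 (derived state '+') is shared by Taxon 1, Taxon 5, Taxon 7, and Taxon 9 — a synapomorphy uniting that clade.
Only Taxon 5 and Taxon 9 show the derived state '+' for C2, supporting them as a clade.
C3 (derived state '+') is shared by all ingroup taxa — unites the whole ingroup.
C4 (derived state '+') is shared by Taxon 5, Taxon 7, and Taxon 9 — a synapomorphy uniting that clade.
Most parsimonious ingroup topology: ((((Taxon 5,Taxon 9),Taxon 7),Taxon 1),Taxon 3).
Taxon 5 and Taxon 7 share a more recent common ancestor with each other than either does with Taxon 1, so Taxon 1 is the least closely related of the three.

Taxon 1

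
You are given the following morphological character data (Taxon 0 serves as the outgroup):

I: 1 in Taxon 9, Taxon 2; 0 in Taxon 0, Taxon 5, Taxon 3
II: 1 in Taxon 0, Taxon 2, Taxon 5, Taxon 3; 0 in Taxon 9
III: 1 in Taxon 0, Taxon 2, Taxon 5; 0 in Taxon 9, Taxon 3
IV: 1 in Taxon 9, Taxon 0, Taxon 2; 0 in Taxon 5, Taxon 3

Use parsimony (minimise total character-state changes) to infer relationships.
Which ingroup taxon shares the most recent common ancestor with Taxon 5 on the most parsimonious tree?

Taxon 3

Character polarity is set by the outgroup: the derived state is whichever differs from the outgroup's state, so for II, III, IV the derived state is '0', and for the remaining characters it is '1'.
I (derived state '1') is shared by Taxon 2 and Taxon 9 — a synapomorphy uniting that clade.
II (derived state '0') is unique to Taxon 9 (autapomorphy; uninformative for grouping).
III groups Taxon 3 and Taxon 9, which is incompatible with the clades supported by the remaining characters; treating it as convergent (homoplasy) costs fewer steps than any alternative tree.
IV: derived state '0' in Taxon 3 and Taxon 5 only — synapomorphy for {Taxon 3, Taxon 5}.
Most parsimonious ingroup topology: ((Taxon 2,Taxon 9),(Taxon 5,Taxon 3)).
Taxon 5 and Taxon 3 form a cherry on this tree, so they are sister taxa.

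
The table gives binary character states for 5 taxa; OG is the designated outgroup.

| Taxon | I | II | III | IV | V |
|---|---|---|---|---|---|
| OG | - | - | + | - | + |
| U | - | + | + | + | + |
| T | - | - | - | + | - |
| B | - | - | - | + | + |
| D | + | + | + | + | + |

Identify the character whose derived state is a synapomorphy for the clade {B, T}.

Character polarity is set by the outgroup: the derived state is whichever differs from the outgroup's state, so for III, V the derived state is '-', and for the remaining characters it is '+'.
I (derived state '+') is unique to D (autapomorphy; uninformative for grouping).
II (derived state '+') is shared by D and U — a synapomorphy uniting that clade.
Only B and T show the derived state '-' for III, supporting them as a clade.
IV (derived state '+') is shared by all ingroup taxa — unites the whole ingroup.
V (derived state '-') is unique to T (autapomorphy; uninformative for grouping).
Most parsimonious ingroup topology: ((U,D),(T,B)).
The clade {B, T} is supported by III: its derived state '-' occurs in exactly those taxa and in no other taxon (including the outgroup).

III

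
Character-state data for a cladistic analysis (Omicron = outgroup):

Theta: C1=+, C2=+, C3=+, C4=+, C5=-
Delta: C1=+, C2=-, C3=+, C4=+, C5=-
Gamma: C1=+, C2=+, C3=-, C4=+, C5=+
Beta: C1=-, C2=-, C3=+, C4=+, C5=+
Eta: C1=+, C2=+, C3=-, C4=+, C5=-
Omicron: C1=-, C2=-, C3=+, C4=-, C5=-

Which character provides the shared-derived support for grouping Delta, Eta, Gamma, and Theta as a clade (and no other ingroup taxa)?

Character polarity is set by the outgroup: the derived state is whichever differs from the outgroup's state, so for C3 the derived state is '-', and for the remaining characters it is '+'.
C1: derived state '+' in Delta, Eta, Gamma, and Theta only — synapomorphy for {Delta, Eta, Gamma, Theta}.
C2: derived state '+' in Eta, Gamma, and Theta only — synapomorphy for {Eta, Gamma, Theta}.
C3 (derived state '-') is shared by Eta and Gamma — a synapomorphy uniting that clade.
All ingroup taxa share the derived state '+' for C4; it defines the ingroup but does not resolve relationships within it.
C5 (state '+') occurs in Beta and Gamma but conflicts with the nesting implied by the other characters — most parsimoniously interpreted as homoplasy.
Most parsimonious ingroup topology: ((((Gamma,Eta),Theta),Delta),Beta).
The clade {Delta, Eta, Gamma, Theta} is supported by C1: its derived state '+' occurs in exactly those taxa and in no other taxon (including the outgroup).

C1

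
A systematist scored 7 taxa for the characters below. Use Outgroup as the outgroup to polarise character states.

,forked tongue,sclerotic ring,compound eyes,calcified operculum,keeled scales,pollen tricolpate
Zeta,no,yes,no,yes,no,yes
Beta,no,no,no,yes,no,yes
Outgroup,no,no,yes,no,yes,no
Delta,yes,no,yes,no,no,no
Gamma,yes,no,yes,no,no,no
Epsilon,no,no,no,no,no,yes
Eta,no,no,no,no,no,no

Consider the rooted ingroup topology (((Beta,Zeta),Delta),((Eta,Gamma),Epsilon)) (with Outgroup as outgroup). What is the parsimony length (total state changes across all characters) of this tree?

10

Map each character onto (((Beta,Zeta),Delta),((Eta,Gamma),Epsilon)) (rooted by Outgroup) and count the minimum state changes it requires (Fitch parsimony):
forked tongue: 2; sclerotic ring: 1; compound eyes: 3; calcified operculum: 1; keeled scales: 1; pollen tricolpate: 2.
Total tree length = 10.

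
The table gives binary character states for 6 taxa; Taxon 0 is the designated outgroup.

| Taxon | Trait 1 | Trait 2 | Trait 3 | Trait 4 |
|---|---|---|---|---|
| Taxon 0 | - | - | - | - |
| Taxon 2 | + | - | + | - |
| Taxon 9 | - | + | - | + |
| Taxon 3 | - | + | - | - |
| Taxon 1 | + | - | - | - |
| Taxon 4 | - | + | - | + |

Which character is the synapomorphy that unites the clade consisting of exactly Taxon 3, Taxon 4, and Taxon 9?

The outgroup has state '-' for every character, so '+' is the derived state throughout.
Trait 1 (derived state '+') is shared by Taxon 1 and Taxon 2 — a synapomorphy uniting that clade.
Only Taxon 3, Taxon 4, and Taxon 9 show the derived state '+' for Trait 2, supporting them as a clade.
Trait 3: derived state '+' in Taxon 2 only — an autapomorphy, so it tells us nothing about relationships among taxa.
Only Taxon 4 and Taxon 9 show the derived state '+' for Trait 4, supporting them as a clade.
Most parsimonious ingroup topology: ((Taxon 2,Taxon 1),((Taxon 9,Taxon 4),Taxon 3)).
The clade {Taxon 3, Taxon 4, Taxon 9} is supported by Trait 2: its derived state '+' occurs in exactly those taxa and in no other taxon (including the outgroup).

Trait 2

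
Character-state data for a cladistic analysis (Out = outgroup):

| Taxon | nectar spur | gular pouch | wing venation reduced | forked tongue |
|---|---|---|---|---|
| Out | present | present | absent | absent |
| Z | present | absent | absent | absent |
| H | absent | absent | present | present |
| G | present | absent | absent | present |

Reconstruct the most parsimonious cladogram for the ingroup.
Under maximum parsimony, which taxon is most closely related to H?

G

Character polarity is set by the outgroup: the derived state is whichever differs from the outgroup's state, so for nectar spur, gular pouch the derived state is 'absent', and for the remaining characters it is 'present'.
nectar spur: derived state 'absent' in H only — an autapomorphy, so it tells us nothing about relationships among taxa.
All ingroup taxa share the derived state 'absent' for gular pouch; it defines the ingroup but does not resolve relationships within it.
wing venation reduced: derived state 'present' in H only — an autapomorphy, so it tells us nothing about relationships among taxa.
forked tongue: derived state 'present' in G and H only — synapomorphy for {G, H}.
Most parsimonious ingroup topology: (Z,(H,G)).
H and G form a cherry on this tree, so they are sister taxa.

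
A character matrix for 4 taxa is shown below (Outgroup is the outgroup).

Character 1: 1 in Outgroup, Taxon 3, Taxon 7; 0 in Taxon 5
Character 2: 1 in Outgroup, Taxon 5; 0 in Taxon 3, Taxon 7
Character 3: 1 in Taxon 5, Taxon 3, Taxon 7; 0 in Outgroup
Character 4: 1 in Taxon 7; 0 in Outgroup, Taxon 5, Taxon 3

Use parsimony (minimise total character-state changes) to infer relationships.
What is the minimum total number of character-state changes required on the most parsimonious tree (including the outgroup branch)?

4

Character polarity is set by the outgroup: the derived state is whichever differs from the outgroup's state, so for Character 1, Character 2 the derived state is '0', and for the remaining characters it is '1'.
Character 1 (derived state '0') is unique to Taxon 5 (autapomorphy; uninformative for grouping).
Character 2: derived state '0' in Taxon 3 and Taxon 7 only — synapomorphy for {Taxon 3, Taxon 7}.
All ingroup taxa share the derived state '1' for Character 3; it defines the ingroup but does not resolve relationships within it.
Character 4: derived state '1' in Taxon 7 only — an autapomorphy, so it tells us nothing about relationships among taxa.
Most parsimonious ingroup topology: (Taxon 5,(Taxon 3,Taxon 7)).
Changes per character on this tree: Character 1: 1; Character 2: 1; Character 3: 1; Character 4: 1.
Total = 4.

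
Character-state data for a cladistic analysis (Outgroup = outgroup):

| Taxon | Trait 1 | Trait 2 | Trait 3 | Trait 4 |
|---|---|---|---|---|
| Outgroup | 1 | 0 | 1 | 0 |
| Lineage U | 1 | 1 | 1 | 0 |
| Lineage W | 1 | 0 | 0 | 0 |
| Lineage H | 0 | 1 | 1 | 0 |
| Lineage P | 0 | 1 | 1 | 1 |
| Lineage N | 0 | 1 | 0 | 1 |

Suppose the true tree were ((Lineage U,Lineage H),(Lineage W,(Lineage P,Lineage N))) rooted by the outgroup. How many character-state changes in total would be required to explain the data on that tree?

7

Map each character onto ((Lineage U,Lineage H),(Lineage W,(Lineage P,Lineage N))) (rooted by Outgroup) and count the minimum state changes it requires (Fitch parsimony):
Trait 1: 2; Trait 2: 2; Trait 3: 2; Trait 4: 1.
Total tree length = 7.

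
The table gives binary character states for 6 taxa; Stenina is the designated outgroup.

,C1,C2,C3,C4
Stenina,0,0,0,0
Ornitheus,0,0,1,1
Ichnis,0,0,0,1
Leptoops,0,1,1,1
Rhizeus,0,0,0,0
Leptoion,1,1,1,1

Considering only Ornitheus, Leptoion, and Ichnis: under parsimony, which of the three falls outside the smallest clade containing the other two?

Ichnis

The outgroup has state '0' for every character, so '1' is the derived state throughout.
C1 (derived state '1') is unique to Leptoion (autapomorphy; uninformative for grouping).
C2: derived state '1' in Leptoion and Leptoops only — synapomorphy for {Leptoion, Leptoops}.
C3: derived state '1' in Leptoion, Leptoops, and Ornitheus only — synapomorphy for {Leptoion, Leptoops, Ornitheus}.
C4 (derived state '1') is shared by Ichnis, Leptoion, Leptoops, and Ornitheus — a synapomorphy uniting that clade.
Most parsimonious ingroup topology: (((Ornitheus,(Leptoops,Leptoion)),Ichnis),Rhizeus).
Leptoion and Ornitheus share a more recent common ancestor with each other than either does with Ichnis, so Ichnis is the least closely related of the three.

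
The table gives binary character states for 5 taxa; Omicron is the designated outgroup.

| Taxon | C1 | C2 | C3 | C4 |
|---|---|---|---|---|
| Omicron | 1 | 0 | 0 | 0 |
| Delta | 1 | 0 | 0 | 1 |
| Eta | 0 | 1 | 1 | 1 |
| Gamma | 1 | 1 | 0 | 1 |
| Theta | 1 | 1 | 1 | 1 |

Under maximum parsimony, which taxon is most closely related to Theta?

Eta

Character polarity is set by the outgroup: the derived state is whichever differs from the outgroup's state, so for C1 the derived state is '0', and for the remaining characters it is '1'.
C1 (derived state '0') is unique to Eta (autapomorphy; uninformative for grouping).
Only Eta, Gamma, and Theta show the derived state '1' for C2, supporting them as a clade.
Only Eta and Theta show the derived state '1' for C3, supporting them as a clade.
C4 (derived state '1') is shared by all ingroup taxa — unites the whole ingroup.
Most parsimonious ingroup topology: (Delta,((Eta,Theta),Gamma)).
Theta and Eta form a cherry on this tree, so they are sister taxa.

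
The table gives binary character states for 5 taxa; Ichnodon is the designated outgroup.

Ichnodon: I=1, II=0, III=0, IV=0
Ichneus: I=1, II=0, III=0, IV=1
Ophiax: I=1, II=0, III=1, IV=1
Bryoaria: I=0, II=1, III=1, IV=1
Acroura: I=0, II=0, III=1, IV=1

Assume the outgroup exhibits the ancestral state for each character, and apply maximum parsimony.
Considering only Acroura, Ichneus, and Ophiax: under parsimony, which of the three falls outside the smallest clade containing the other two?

Character polarity is set by the outgroup: the derived state is whichever differs from the outgroup's state, so for I the derived state is '0', and for the remaining characters it is '1'.
I (derived state '0') is shared by Acroura and Bryoaria — a synapomorphy uniting that clade.
II (derived state '1') is unique to Bryoaria (autapomorphy; uninformative for grouping).
III (derived state '1') is shared by Acroura, Bryoaria, and Ophiax — a synapomorphy uniting that clade.
IV (derived state '1') is shared by all ingroup taxa — unites the whole ingroup.
Most parsimonious ingroup topology: (Ichneus,(Ophiax,(Bryoaria,Acroura))).
Acroura and Ophiax share a more recent common ancestor with each other than either does with Ichneus, so Ichneus is the least closely related of the three.

Ichneus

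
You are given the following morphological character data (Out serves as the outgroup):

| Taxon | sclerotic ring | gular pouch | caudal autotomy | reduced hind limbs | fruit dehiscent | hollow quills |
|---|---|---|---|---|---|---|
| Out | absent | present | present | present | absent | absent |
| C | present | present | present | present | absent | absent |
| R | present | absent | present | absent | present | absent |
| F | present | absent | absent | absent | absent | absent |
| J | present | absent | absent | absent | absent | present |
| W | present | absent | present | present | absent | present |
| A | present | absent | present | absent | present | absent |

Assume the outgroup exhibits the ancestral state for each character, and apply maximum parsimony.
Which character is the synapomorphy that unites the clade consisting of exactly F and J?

Character polarity is set by the outgroup: the derived state is whichever differs from the outgroup's state, so for gular pouch, caudal autotomy, reduced hind limbs the derived state is 'absent', and for the remaining characters it is 'present'.
All ingroup taxa share the derived state 'present' for sclerotic ring; it defines the ingroup but does not resolve relationships within it.
Only A, F, J, R, and W show the derived state 'absent' for gular pouch, supporting them as a clade.
caudal autotomy: derived state 'absent' in F and J only — synapomorphy for {F, J}.
Only A, F, J, and R show the derived state 'absent' for reduced hind limbs, supporting them as a clade.
Only A and R show the derived state 'present' for fruit dehiscent, supporting them as a clade.
hollow quills groups J and W, which is incompatible with the clades supported by the remaining characters; treating it as convergent (homoplasy) costs fewer steps than any alternative tree.
Most parsimonious ingroup topology: (C,(((R,A),(F,J)),W)).
The clade {F, J} is supported by caudal autotomy: its derived state 'absent' occurs in exactly those taxa and in no other taxon (including the outgroup).

caudal autotomy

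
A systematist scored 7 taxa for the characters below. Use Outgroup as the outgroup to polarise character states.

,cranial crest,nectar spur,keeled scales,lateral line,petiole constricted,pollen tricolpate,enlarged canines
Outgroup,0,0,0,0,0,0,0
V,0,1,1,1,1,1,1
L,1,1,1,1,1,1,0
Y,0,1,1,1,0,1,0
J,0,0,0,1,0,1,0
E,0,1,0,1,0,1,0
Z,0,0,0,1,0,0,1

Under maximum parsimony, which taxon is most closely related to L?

V

The outgroup has state '0' for every character, so '1' is the derived state throughout.
cranial crest (derived state '1') is unique to L (autapomorphy; uninformative for grouping).
nectar spur (derived state '1') is shared by E, L, V, and Y — a synapomorphy uniting that clade.
Only L, V, and Y show the derived state '1' for keeled scales, supporting them as a clade.
All ingroup taxa share the derived state '1' for lateral line; it defines the ingroup but does not resolve relationships within it.
petiole constricted (derived state '1') is shared by L and V — a synapomorphy uniting that clade.
pollen tricolpate (derived state '1') is shared by E, J, L, V, and Y — a synapomorphy uniting that clade.
enlarged canines (state '1') occurs in V and Z but conflicts with the nesting implied by the other characters — most parsimoniously interpreted as homoplasy.
Most parsimonious ingroup topology: (((((V,L),Y),E),J),Z).
L and V form a cherry on this tree, so they are sister taxa.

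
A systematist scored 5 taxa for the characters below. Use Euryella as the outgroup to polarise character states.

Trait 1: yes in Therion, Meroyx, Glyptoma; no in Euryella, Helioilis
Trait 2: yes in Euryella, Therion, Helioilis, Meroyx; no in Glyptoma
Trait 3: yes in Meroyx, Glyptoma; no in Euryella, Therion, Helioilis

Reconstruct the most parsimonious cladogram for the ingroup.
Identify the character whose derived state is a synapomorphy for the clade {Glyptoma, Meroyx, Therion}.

Character polarity is set by the outgroup: the derived state is whichever differs from the outgroup's state, so for Trait 2 the derived state is 'no', and for the remaining characters it is 'yes'.
Trait 1: derived state 'yes' in Glyptoma, Meroyx, and Therion only — synapomorphy for {Glyptoma, Meroyx, Therion}.
Trait 2 (derived state 'no') is unique to Glyptoma (autapomorphy; uninformative for grouping).
Trait 3 (derived state 'yes') is shared by Glyptoma and Meroyx — a synapomorphy uniting that clade.
Most parsimonious ingroup topology: ((Therion,(Meroyx,Glyptoma)),Helioilis).
The clade {Glyptoma, Meroyx, Therion} is supported by Trait 1: its derived state 'yes' occurs in exactly those taxa and in no other taxon (including the outgroup).

Trait 1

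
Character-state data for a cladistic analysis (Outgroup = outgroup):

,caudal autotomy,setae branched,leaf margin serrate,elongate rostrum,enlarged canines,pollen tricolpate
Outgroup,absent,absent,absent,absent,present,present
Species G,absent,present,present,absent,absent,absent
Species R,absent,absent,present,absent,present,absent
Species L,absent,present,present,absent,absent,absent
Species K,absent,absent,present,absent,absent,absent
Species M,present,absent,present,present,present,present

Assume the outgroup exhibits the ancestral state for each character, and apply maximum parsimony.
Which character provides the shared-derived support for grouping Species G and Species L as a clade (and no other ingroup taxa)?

setae branched

Character polarity is set by the outgroup: the derived state is whichever differs from the outgroup's state, so for enlarged canines, pollen tricolpate the derived state is 'absent', and for the remaining characters it is 'present'.
caudal autotomy (derived state 'present') is unique to Species M (autapomorphy; uninformative for grouping).
Only Species G and Species L show the derived state 'present' for setae branched, supporting them as a clade.
All ingroup taxa share the derived state 'present' for leaf margin serrate; it defines the ingroup but does not resolve relationships within it.
elongate rostrum (derived state 'present') is unique to Species M (autapomorphy; uninformative for grouping).
Only Species G, Species K, and Species L show the derived state 'absent' for enlarged canines, supporting them as a clade.
Only Species G, Species K, Species L, and Species R show the derived state 'absent' for pollen tricolpate, supporting them as a clade.
Most parsimonious ingroup topology: ((((Species G,Species L),Species K),Species R),Species M).
The clade {Species G, Species L} is supported by setae branched: its derived state 'present' occurs in exactly those taxa and in no other taxon (including the outgroup).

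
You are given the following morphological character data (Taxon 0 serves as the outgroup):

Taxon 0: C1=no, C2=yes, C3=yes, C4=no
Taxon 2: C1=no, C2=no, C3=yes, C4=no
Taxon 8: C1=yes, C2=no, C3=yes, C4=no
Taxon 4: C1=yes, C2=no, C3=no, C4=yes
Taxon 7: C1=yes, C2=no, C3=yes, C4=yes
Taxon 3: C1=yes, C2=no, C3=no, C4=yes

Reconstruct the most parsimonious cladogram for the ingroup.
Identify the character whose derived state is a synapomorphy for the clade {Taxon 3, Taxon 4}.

C3

Character polarity is set by the outgroup: the derived state is whichever differs from the outgroup's state, so for C2, C3 the derived state is 'no', and for the remaining characters it is 'yes'.
Only Taxon 3, Taxon 4, Taxon 7, and Taxon 8 show the derived state 'yes' for C1, supporting them as a clade.
All ingroup taxa share the derived state 'no' for C2; it defines the ingroup but does not resolve relationships within it.
Only Taxon 3 and Taxon 4 show the derived state 'no' for C3, supporting them as a clade.
C4 (derived state 'yes') is shared by Taxon 3, Taxon 4, and Taxon 7 — a synapomorphy uniting that clade.
Most parsimonious ingroup topology: (Taxon 2,(Taxon 8,((Taxon 4,Taxon 3),Taxon 7))).
The clade {Taxon 3, Taxon 4} is supported by C3: its derived state 'no' occurs in exactly those taxa and in no other taxon (including the outgroup).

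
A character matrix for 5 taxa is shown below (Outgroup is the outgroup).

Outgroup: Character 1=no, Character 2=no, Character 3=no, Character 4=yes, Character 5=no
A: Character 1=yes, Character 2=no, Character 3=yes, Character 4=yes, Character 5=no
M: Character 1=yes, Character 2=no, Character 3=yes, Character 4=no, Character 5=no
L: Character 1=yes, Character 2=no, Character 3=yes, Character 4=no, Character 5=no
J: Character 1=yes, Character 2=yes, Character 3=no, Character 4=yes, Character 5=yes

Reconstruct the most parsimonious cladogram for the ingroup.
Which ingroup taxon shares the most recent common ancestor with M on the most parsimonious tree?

Character polarity is set by the outgroup: the derived state is whichever differs from the outgroup's state, so for Character 4 the derived state is 'no', and for the remaining characters it is 'yes'.
Character 1 (derived state 'yes') is shared by all ingroup taxa — unites the whole ingroup.
Character 2 (derived state 'yes') is unique to J (autapomorphy; uninformative for grouping).
Character 3: derived state 'yes' in A, L, and M only — synapomorphy for {A, L, M}.
Character 4 (derived state 'no') is shared by L and M — a synapomorphy uniting that clade.
Character 5: derived state 'yes' in J only — an autapomorphy, so it tells us nothing about relationships among taxa.
Most parsimonious ingroup topology: ((A,(M,L)),J).
M and L form a cherry on this tree, so they are sister taxa.

L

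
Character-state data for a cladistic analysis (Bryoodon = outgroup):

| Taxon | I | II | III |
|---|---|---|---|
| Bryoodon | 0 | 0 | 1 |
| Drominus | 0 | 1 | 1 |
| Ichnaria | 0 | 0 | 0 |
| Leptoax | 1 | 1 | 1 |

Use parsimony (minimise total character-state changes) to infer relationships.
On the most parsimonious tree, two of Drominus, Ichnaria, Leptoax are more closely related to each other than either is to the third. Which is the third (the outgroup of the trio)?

Character polarity is set by the outgroup: the derived state is whichever differs from the outgroup's state, so for III the derived state is '0', and for the remaining characters it is '1'.
I (derived state '1') is unique to Leptoax (autapomorphy; uninformative for grouping).
Only Drominus and Leptoax show the derived state '1' for II, supporting them as a clade.
III: derived state '0' in Ichnaria only — an autapomorphy, so it tells us nothing about relationships among taxa.
Most parsimonious ingroup topology: ((Drominus,Leptoax),Ichnaria).
Drominus and Leptoax share a more recent common ancestor with each other than either does with Ichnaria, so Ichnaria is the least closely related of the three.

Ichnaria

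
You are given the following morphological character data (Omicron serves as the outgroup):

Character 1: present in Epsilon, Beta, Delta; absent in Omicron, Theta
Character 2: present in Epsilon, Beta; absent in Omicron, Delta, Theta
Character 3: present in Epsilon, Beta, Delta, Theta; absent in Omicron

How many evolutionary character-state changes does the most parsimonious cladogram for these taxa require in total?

The outgroup has state 'absent' for every character, so 'present' is the derived state throughout.
Character 1 (derived state 'present') is shared by Beta, Delta, and Epsilon — a synapomorphy uniting that clade.
Character 2: derived state 'present' in Beta and Epsilon only — synapomorphy for {Beta, Epsilon}.
Character 3 (derived state 'present') is shared by all ingroup taxa — unites the whole ingroup.
Most parsimonious ingroup topology: ((Delta,(Epsilon,Beta)),Theta).
Changes per character on this tree: Character 1: 1; Character 2: 1; Character 3: 1.
Total = 3.

3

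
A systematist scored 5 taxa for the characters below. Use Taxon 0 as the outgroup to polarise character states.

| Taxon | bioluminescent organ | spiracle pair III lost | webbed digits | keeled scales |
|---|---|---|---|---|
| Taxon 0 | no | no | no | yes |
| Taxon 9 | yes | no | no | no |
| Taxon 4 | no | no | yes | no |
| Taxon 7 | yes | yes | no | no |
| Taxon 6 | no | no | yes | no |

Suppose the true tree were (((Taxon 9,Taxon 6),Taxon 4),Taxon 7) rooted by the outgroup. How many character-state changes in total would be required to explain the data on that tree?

6

Map each character onto (((Taxon 9,Taxon 6),Taxon 4),Taxon 7) (rooted by Taxon 0) and count the minimum state changes it requires (Fitch parsimony):
bioluminescent organ: 2; spiracle pair III lost: 1; webbed digits: 2; keeled scales: 1.
Total tree length = 6.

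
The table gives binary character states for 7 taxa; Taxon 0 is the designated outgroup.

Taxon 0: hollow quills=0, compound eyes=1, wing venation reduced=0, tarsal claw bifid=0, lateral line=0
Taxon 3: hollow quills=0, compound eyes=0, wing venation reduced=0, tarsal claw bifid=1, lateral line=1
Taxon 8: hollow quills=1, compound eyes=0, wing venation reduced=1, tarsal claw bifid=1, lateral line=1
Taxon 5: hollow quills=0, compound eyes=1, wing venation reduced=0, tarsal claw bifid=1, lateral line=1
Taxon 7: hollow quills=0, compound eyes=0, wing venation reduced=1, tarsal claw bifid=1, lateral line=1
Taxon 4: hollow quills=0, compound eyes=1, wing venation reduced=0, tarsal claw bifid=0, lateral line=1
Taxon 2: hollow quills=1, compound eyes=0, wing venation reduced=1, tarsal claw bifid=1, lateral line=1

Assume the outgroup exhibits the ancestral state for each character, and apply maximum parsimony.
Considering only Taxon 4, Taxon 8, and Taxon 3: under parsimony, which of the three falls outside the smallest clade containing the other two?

Taxon 4

Character polarity is set by the outgroup: the derived state is whichever differs from the outgroup's state, so for compound eyes the derived state is '0', and for the remaining characters it is '1'.
hollow quills (derived state '1') is shared by Taxon 2 and Taxon 8 — a synapomorphy uniting that clade.
compound eyes: derived state '0' in Taxon 2, Taxon 3, Taxon 7, and Taxon 8 only — synapomorphy for {Taxon 2, Taxon 3, Taxon 7, Taxon 8}.
wing venation reduced (derived state '1') is shared by Taxon 2, Taxon 7, and Taxon 8 — a synapomorphy uniting that clade.
tarsal claw bifid: derived state '1' in Taxon 2, Taxon 3, Taxon 5, Taxon 7, and Taxon 8 only — synapomorphy for {Taxon 2, Taxon 3, Taxon 5, Taxon 7, Taxon 8}.
lateral line (derived state '1') is shared by all ingroup taxa — unites the whole ingroup.
Most parsimonious ingroup topology: (((((Taxon 2,Taxon 8),Taxon 7),Taxon 3),Taxon 5),Taxon 4).
Taxon 8 and Taxon 3 share a more recent common ancestor with each other than either does with Taxon 4, so Taxon 4 is the least closely related of the three.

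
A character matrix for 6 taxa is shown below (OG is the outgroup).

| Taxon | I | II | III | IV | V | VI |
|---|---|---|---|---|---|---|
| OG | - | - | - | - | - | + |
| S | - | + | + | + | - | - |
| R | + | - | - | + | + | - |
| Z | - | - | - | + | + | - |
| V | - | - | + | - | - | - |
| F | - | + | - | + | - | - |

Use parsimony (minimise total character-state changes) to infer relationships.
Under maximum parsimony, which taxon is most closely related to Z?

R

Character polarity is set by the outgroup: the derived state is whichever differs from the outgroup's state, so for VI the derived state is '-', and for the remaining characters it is '+'.
I: derived state '+' in R only — an autapomorphy, so it tells us nothing about relationships among taxa.
II (derived state '+') is shared by F and S — a synapomorphy uniting that clade.
III (state '+') occurs in S and V but conflicts with the nesting implied by the other characters — most parsimoniously interpreted as homoplasy.
IV (derived state '+') is shared by F, R, S, and Z — a synapomorphy uniting that clade.
V (derived state '+') is shared by R and Z — a synapomorphy uniting that clade.
VI (derived state '-') is shared by all ingroup taxa — unites the whole ingroup.
Most parsimonious ingroup topology: (((S,F),(R,Z)),V).
Z and R form a cherry on this tree, so they are sister taxa.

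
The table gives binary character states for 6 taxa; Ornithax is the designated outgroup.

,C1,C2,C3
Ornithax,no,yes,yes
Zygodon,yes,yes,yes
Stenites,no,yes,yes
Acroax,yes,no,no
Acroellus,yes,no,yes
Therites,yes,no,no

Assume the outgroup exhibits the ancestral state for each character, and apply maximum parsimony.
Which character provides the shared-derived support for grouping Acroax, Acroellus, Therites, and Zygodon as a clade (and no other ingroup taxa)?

Character polarity is set by the outgroup: the derived state is whichever differs from the outgroup's state, so for C2, C3 the derived state is 'no', and for the remaining characters it is 'yes'.
C1: derived state 'yes' in Acroax, Acroellus, Therites, and Zygodon only — synapomorphy for {Acroax, Acroellus, Therites, Zygodon}.
C2: derived state 'no' in Acroax, Acroellus, and Therites only — synapomorphy for {Acroax, Acroellus, Therites}.
C3 (derived state 'no') is shared by Acroax and Therites — a synapomorphy uniting that clade.
Most parsimonious ingroup topology: (((Acroellus,(Acroax,Therites)),Zygodon),Stenites).
The clade {Acroax, Acroellus, Therites, Zygodon} is supported by C1: its derived state 'yes' occurs in exactly those taxa and in no other taxon (including the outgroup).

C1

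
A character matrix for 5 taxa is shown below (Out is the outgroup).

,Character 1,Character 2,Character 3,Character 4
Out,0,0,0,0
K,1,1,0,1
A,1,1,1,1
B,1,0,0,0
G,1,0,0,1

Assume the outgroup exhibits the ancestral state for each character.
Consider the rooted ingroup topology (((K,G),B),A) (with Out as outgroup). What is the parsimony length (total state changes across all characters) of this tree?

6

Map each character onto (((K,G),B),A) (rooted by Out) and count the minimum state changes it requires (Fitch parsimony):
Character 1: 1; Character 2: 2; Character 3: 1; Character 4: 2.
Total tree length = 6.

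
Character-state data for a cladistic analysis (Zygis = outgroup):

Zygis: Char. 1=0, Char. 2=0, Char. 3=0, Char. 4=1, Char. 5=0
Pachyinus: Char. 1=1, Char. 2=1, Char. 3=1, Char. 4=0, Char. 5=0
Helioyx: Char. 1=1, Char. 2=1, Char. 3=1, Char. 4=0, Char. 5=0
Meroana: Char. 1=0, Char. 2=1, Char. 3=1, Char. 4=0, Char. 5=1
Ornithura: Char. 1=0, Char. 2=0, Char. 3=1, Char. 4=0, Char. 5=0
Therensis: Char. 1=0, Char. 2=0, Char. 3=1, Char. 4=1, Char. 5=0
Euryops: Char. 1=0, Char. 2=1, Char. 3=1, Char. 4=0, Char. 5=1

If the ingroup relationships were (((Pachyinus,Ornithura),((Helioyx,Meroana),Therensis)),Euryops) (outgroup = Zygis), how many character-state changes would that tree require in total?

10

Map each character onto (((Pachyinus,Ornithura),((Helioyx,Meroana),Therensis)),Euryops) (rooted by Zygis) and count the minimum state changes it requires (Fitch parsimony):
Char. 1: 2; Char. 2: 3; Char. 3: 1; Char. 4: 2; Char. 5: 2.
Total tree length = 10.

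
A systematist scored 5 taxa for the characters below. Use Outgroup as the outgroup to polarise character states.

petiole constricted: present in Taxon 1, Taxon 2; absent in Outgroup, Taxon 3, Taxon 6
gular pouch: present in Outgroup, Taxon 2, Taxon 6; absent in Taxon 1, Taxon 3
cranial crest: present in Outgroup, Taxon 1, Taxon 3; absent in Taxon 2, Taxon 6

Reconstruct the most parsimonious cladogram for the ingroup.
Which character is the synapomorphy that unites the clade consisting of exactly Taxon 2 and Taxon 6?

Character polarity is set by the outgroup: the derived state is whichever differs from the outgroup's state, so for gular pouch, cranial crest the derived state is 'absent', and for the remaining characters it is 'present'.
petiole constricted (state 'present') occurs in Taxon 1 and Taxon 2 but conflicts with the nesting implied by the other characters — most parsimoniously interpreted as homoplasy.
Only Taxon 1 and Taxon 3 show the derived state 'absent' for gular pouch, supporting them as a clade.
cranial crest: derived state 'absent' in Taxon 2 and Taxon 6 only — synapomorphy for {Taxon 2, Taxon 6}.
Most parsimonious ingroup topology: ((Taxon 1,Taxon 3),(Taxon 2,Taxon 6)).
The clade {Taxon 2, Taxon 6} is supported by cranial crest: its derived state 'absent' occurs in exactly those taxa and in no other taxon (including the outgroup).

cranial crest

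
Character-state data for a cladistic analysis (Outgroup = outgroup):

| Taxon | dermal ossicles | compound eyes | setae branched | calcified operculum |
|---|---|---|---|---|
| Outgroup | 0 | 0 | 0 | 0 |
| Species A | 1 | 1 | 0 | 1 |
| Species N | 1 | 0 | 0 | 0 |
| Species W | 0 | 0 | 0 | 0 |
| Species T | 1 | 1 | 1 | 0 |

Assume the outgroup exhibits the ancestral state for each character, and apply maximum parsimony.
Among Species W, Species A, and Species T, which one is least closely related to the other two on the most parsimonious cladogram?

Species W

The outgroup has state '0' for every character, so '1' is the derived state throughout.
dermal ossicles (derived state '1') is shared by Species A, Species N, and Species T — a synapomorphy uniting that clade.
compound eyes: derived state '1' in Species A and Species T only — synapomorphy for {Species A, Species T}.
setae branched: derived state '1' in Species T only — an autapomorphy, so it tells us nothing about relationships among taxa.
calcified operculum (derived state '1') is unique to Species A (autapomorphy; uninformative for grouping).
Most parsimonious ingroup topology: (((Species A,Species T),Species N),Species W).
Species A and Species T share a more recent common ancestor with each other than either does with Species W, so Species W is the least closely related of the three.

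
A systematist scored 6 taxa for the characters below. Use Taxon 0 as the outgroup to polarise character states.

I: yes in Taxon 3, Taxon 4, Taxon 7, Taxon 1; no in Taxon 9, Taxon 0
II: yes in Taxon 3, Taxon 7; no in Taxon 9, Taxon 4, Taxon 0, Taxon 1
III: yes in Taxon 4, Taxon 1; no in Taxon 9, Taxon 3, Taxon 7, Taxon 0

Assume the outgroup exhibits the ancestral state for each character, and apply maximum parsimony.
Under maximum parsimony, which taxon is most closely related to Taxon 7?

Taxon 3

The outgroup has state 'no' for every character, so 'yes' is the derived state throughout.
Only Taxon 1, Taxon 3, Taxon 4, and Taxon 7 show the derived state 'yes' for I, supporting them as a clade.
II: derived state 'yes' in Taxon 3 and Taxon 7 only — synapomorphy for {Taxon 3, Taxon 7}.
III (derived state 'yes') is shared by Taxon 1 and Taxon 4 — a synapomorphy uniting that clade.
Most parsimonious ingroup topology: (Taxon 9,((Taxon 7,Taxon 3),(Taxon 1,Taxon 4))).
Taxon 7 and Taxon 3 form a cherry on this tree, so they are sister taxa.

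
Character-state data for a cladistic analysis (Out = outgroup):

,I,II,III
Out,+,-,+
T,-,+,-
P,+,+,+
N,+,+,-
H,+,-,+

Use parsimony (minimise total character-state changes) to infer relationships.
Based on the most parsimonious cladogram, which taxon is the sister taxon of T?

Character polarity is set by the outgroup: the derived state is whichever differs from the outgroup's state, so for I, III the derived state is '-', and for the remaining characters it is '+'.
I: derived state '-' in T only — an autapomorphy, so it tells us nothing about relationships among taxa.
II (derived state '+') is shared by N, P, and T — a synapomorphy uniting that clade.
Only N and T show the derived state '-' for III, supporting them as a clade.
Most parsimonious ingroup topology: (((T,N),P),H).
T and N form a cherry on this tree, so they are sister taxa.

N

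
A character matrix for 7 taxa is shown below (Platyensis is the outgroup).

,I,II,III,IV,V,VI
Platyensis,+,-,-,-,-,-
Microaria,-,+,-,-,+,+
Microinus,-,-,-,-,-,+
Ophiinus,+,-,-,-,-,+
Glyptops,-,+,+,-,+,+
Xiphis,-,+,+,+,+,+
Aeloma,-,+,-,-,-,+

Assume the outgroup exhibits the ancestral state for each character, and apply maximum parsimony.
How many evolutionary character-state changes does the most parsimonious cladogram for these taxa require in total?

Character polarity is set by the outgroup: the derived state is whichever differs from the outgroup's state, so for I the derived state is '-', and for the remaining characters it is '+'.
I: derived state '-' in Aeloma, Glyptops, Microaria, Microinus, and Xiphis only — synapomorphy for {Aeloma, Glyptops, Microaria, Microinus, Xiphis}.
Only Aeloma, Glyptops, Microaria, and Xiphis show the derived state '+' for II, supporting them as a clade.
III: derived state '+' in Glyptops and Xiphis only — synapomorphy for {Glyptops, Xiphis}.
IV (derived state '+') is unique to Xiphis (autapomorphy; uninformative for grouping).
Only Glyptops, Microaria, and Xiphis show the derived state '+' for V, supporting them as a clade.
All ingroup taxa share the derived state '+' for VI; it defines the ingroup but does not resolve relationships within it.
Most parsimonious ingroup topology: ((((Microaria,(Glyptops,Xiphis)),Aeloma),Microinus),Ophiinus).
Changes per character on this tree: I: 1; II: 1; III: 1; IV: 1; V: 1; VI: 1.
Total = 6.

6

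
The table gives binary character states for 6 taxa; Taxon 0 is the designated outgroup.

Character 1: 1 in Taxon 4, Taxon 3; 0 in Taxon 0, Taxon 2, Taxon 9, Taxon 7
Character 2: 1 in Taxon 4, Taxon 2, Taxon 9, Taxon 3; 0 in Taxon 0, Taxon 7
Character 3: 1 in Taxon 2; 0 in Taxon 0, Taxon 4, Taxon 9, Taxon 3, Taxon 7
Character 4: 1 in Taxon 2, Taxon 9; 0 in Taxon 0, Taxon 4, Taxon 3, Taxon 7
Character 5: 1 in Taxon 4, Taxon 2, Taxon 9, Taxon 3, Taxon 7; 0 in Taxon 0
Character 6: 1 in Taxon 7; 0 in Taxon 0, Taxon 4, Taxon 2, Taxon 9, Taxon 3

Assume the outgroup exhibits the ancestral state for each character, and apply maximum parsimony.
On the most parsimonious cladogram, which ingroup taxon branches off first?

Taxon 7

The outgroup has state '0' for every character, so '1' is the derived state throughout.
Character 1: derived state '1' in Taxon 3 and Taxon 4 only — synapomorphy for {Taxon 3, Taxon 4}.
Character 2 (derived state '1') is shared by Taxon 2, Taxon 3, Taxon 4, and Taxon 9 — a synapomorphy uniting that clade.
Character 3: derived state '1' in Taxon 2 only — an autapomorphy, so it tells us nothing about relationships among taxa.
Only Taxon 2 and Taxon 9 show the derived state '1' for Character 4, supporting them as a clade.
All ingroup taxa share the derived state '1' for Character 5; it defines the ingroup but does not resolve relationships within it.
Character 6: derived state '1' in Taxon 7 only — an autapomorphy, so it tells us nothing about relationships among taxa.
Most parsimonious ingroup topology: (((Taxon 4,Taxon 3),(Taxon 2,Taxon 9)),Taxon 7).
Taxon 7 is sister to the clade containing all other ingroup taxa, so it is the earliest-diverging (most basal) ingroup lineage.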